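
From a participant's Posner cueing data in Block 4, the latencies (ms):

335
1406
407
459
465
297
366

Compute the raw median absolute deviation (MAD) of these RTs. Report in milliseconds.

58 ms

Sorted: 297, 335, 366, 407, 459, 465, 1406 → median = 407
|x − 407|: 72, 999, 0, 52, 58, 110, 41
Sorted deviations: 0, 41, 52, 58, 72, 110, 999 → MAD = 58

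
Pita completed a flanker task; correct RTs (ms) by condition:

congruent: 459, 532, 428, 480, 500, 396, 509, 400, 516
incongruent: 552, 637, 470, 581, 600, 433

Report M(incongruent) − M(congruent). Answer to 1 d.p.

M(congruent) = 4220/9 = 468.889
M(incongruent) = 3273/6 = 545.500
Difference = 545.500 − 468.889 = 76.611 ms

76.6 ms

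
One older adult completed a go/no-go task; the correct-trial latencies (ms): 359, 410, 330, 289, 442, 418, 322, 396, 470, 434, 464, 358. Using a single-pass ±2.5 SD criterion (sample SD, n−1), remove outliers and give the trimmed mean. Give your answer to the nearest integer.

391 ms

n = 12, ΣRT = 4692, M = 391.000
Σ(x−M)² = 38134.00; s = √(38134.00/11) = 58.879
Cutoffs: 391.000 ± 2.5·58.879 → [243.8, 538.2]
No RTs fall outside the cutoffs; all 12 retained. Mean = 4692/12 = 391.000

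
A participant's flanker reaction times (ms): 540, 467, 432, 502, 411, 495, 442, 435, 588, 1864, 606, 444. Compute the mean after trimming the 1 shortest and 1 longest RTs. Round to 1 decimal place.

Sorted: 411, 432, 435, 442, 444, 467, 495, 502, 540, 588, 606, 1864
Drop lowest 1 (411) and highest 1 (1864)
Remaining (n=10): Σ = 4951, mean = 4951/10 = 495.100

495.1 ms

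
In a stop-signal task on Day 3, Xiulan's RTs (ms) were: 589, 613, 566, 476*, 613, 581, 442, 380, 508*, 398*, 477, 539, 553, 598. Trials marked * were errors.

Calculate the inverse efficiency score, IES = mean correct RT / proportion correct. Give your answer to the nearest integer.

689 ms

Correct trials (n=11): 589, 613, 566, 613, 581, 442, 380, 477, 539, 553, 598
Mean correct RT = 5951/11 = 541.0000 ms
Proportion correct = 11/14
IES = 541.0000 / (11/14) = 688.545 ms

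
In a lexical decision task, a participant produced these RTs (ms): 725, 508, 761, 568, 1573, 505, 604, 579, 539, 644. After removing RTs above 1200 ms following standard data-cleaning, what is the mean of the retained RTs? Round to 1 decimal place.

603.7 ms

Excluded: 1573
Retained (n=9): Σ = 5433
Mean = 5433/9 = 603.6667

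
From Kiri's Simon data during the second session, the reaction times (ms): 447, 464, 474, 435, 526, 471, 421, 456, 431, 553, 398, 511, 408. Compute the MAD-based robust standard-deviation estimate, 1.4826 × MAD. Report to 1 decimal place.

37.1 ms

Sorted: 398, 408, 421, 431, 435, 447, 456, 464, 471, 474, 511, 526, 553 → median = 456
|x − 456| sorted: 0, 8, 9, 15, 18, 21, 25, 35, 48, 55, 58, 70, 97 → MAD = 25
Robust SD ≈ 1.4826 × 25 = 37.065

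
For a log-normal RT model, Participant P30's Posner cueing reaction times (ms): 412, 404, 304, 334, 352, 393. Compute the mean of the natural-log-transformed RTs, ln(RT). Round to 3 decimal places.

5.898

ln(RT): 6.0210, 6.0014, 5.7170, 5.8111, 5.8636, 5.9738
Σ ln(RT) = 35.3880
Mean = 35.3880/6 = 5.89801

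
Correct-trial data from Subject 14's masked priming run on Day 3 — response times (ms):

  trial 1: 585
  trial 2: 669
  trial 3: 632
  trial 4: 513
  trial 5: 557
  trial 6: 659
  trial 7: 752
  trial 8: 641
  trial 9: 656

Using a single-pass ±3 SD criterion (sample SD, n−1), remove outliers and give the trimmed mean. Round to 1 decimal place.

n = 9, ΣRT = 5664, M = 629.333
Σ(x−M)² = 39086.00; s = √(39086.00/8) = 69.898
Cutoffs: 629.333 ± 3·69.898 → [419.6, 839.0]
No RTs fall outside the cutoffs; all 9 retained. Mean = 5664/9 = 629.333

629.3 ms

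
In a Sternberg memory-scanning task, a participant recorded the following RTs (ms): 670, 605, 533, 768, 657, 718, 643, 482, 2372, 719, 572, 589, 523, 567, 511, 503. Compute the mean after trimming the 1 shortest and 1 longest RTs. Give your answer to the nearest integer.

Sorted: 482, 503, 511, 523, 533, 567, 572, 589, 605, 643, 657, 670, 718, 719, 768, 2372
Drop lowest 1 (482) and highest 1 (2372)
Remaining (n=14): Σ = 8578, mean = 8578/14 = 612.714

613 ms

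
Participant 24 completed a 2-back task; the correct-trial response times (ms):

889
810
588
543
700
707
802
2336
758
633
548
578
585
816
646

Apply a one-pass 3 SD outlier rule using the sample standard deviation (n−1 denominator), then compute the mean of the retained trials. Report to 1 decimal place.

685.9 ms

n = 15, ΣRT = 11939, M = 795.933
Σ(x−M)² = 2709352.93; s = √(2709352.93/14) = 439.915
Cutoffs: 795.933 ± 3·439.915 → [-523.8, 2115.7]
Outside: 2336 → excluded.
Retained (n=14): Σ = 9603, mean = 9603/14 = 685.929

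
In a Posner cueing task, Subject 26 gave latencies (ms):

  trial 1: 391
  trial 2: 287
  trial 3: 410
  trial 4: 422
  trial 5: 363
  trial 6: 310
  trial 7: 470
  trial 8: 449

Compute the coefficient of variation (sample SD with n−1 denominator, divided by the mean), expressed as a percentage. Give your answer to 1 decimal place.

16.6%

n = 8, Σ = 3102, M = 387.7500
Σ(x−M)² = 29003.500; s = √(29003.500/7) = 64.3689
CV = 64.3689 / 387.7500 = 0.16601 = 16.601%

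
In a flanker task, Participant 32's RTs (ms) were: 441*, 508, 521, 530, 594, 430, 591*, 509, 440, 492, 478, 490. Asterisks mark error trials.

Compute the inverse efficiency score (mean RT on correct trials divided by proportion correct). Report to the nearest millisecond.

Correct trials (n=10): 508, 521, 530, 594, 430, 509, 440, 492, 478, 490
Mean correct RT = 4992/10 = 499.2000 ms
Proportion correct = 10/12
IES = 499.2000 / (10/12) = 599.040 ms

599 ms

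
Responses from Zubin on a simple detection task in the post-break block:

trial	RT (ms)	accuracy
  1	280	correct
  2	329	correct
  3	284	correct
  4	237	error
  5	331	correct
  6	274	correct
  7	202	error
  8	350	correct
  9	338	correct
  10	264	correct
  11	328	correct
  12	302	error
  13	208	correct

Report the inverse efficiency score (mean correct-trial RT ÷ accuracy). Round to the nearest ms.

388 ms

Correct trials (n=10): 280, 329, 284, 331, 274, 350, 338, 264, 328, 208
Mean correct RT = 2986/10 = 298.6000 ms
Proportion correct = 10/13
IES = 298.6000 / (10/13) = 388.180 ms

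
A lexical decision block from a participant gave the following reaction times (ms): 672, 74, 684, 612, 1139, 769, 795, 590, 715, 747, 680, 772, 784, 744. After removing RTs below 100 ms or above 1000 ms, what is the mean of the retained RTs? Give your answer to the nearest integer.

Excluded: 74, 1139
Retained (n=12): Σ = 8564
Mean = 8564/12 = 713.6667

714 ms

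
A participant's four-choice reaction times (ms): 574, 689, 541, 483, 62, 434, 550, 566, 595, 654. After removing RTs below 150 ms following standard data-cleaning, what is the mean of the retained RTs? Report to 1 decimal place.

Excluded: 62
Retained (n=9): Σ = 5086
Mean = 5086/9 = 565.1111

565.1 ms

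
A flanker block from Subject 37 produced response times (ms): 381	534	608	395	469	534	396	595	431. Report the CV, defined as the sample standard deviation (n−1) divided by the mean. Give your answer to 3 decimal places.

n = 9, Σ = 4343, M = 482.5556
Σ(x−M)² = 61986.222; s = √(61986.222/8) = 88.0243
CV = 88.0243 / 482.5556 = 0.18241

0.182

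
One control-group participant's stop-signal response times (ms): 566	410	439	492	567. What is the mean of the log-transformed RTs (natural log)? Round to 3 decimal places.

ln(RT): 6.3386, 6.0162, 6.0845, 6.1985, 6.3404
Σ ln(RT) = 30.9781
Mean = 30.9781/5 = 6.19562

6.196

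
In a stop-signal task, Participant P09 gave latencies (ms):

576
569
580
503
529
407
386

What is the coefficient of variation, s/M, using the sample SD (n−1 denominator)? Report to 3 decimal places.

0.159

n = 7, Σ = 3550, M = 507.1429
Σ(x−M)² = 39074.857; s = √(39074.857/6) = 80.6999
CV = 80.6999 / 507.1429 = 0.15913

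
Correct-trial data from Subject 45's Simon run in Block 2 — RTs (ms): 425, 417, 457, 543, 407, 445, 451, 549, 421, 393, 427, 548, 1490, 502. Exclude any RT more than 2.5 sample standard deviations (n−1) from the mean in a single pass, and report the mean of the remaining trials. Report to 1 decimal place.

460.4 ms

n = 14, ΣRT = 7475, M = 533.929
Σ(x−M)² = 1021998.93; s = √(1021998.93/13) = 280.384
Cutoffs: 533.929 ± 2.5·280.384 → [-167.0, 1234.9]
Outside: 1490 → excluded.
Retained (n=13): Σ = 5985, mean = 5985/13 = 460.385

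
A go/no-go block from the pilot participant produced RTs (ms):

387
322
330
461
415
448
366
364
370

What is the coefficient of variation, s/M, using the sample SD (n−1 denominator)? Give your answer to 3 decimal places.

0.126

n = 9, Σ = 3463, M = 384.7778
Σ(x−M)² = 18669.556; s = √(18669.556/8) = 48.3083
CV = 48.3083 / 384.7778 = 0.12555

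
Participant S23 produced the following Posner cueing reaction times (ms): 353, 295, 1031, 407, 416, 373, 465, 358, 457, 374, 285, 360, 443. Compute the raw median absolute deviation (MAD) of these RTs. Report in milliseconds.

Sorted: 285, 295, 353, 358, 360, 373, 374, 407, 416, 443, 457, 465, 1031 → median = 374
|x − 374|: 21, 79, 657, 33, 42, 1, 91, 16, 83, 0, 89, 14, 69
Sorted deviations: 0, 1, 14, 16, 21, 33, 42, 69, 79, 83, 89, 91, 657 → MAD = 42

42 ms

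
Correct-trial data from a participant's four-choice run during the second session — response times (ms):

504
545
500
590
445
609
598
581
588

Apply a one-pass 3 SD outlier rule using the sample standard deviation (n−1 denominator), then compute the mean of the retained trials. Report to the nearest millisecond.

551 ms

n = 9, ΣRT = 4960, M = 551.111
Σ(x−M)² = 25444.89; s = √(25444.89/8) = 56.397
Cutoffs: 551.111 ± 3·56.397 → [381.9, 720.3]
No RTs fall outside the cutoffs; all 9 retained. Mean = 4960/9 = 551.111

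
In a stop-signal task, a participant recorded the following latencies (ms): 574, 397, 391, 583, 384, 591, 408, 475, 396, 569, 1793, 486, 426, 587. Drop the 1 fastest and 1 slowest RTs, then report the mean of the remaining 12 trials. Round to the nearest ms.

Sorted: 384, 391, 396, 397, 408, 426, 475, 486, 569, 574, 583, 587, 591, 1793
Drop lowest 1 (384) and highest 1 (1793)
Remaining (n=12): Σ = 5883, mean = 5883/12 = 490.250

490 ms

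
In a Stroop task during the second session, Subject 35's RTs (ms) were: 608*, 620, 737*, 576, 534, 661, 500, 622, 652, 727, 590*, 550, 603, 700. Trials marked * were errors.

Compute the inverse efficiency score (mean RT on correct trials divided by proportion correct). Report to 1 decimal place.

Correct trials (n=11): 620, 576, 534, 661, 500, 622, 652, 727, 550, 603, 700
Mean correct RT = 6745/11 = 613.1818 ms
Proportion correct = 11/14
IES = 613.1818 / (11/14) = 780.413 ms

780.4 ms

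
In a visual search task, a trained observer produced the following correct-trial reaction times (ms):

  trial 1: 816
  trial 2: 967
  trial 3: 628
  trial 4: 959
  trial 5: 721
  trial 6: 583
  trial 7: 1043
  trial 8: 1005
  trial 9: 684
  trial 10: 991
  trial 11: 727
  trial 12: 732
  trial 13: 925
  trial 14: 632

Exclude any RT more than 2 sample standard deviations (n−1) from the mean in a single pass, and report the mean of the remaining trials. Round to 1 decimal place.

n = 14, ΣRT = 11413, M = 815.214
Σ(x−M)² = 337912.36; s = √(337912.36/13) = 161.224
Cutoffs: 815.214 ± 2·161.224 → [492.8, 1137.7]
No RTs fall outside the cutoffs; all 14 retained. Mean = 11413/14 = 815.214

815.2 ms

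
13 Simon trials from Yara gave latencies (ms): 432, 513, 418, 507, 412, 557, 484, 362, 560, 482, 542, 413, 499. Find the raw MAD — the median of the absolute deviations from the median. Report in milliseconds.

58 ms

Sorted: 362, 412, 413, 418, 432, 482, 484, 499, 507, 513, 542, 557, 560 → median = 484
|x − 484|: 52, 29, 66, 23, 72, 73, 0, 122, 76, 2, 58, 71, 15
Sorted deviations: 0, 2, 15, 23, 29, 52, 58, 66, 71, 72, 73, 76, 122 → MAD = 58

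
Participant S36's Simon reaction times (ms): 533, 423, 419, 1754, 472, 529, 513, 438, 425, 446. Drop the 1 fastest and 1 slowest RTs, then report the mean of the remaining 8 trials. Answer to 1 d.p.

472.4 ms

Sorted: 419, 423, 425, 438, 446, 472, 513, 529, 533, 1754
Drop lowest 1 (419) and highest 1 (1754)
Remaining (n=8): Σ = 3779, mean = 3779/8 = 472.375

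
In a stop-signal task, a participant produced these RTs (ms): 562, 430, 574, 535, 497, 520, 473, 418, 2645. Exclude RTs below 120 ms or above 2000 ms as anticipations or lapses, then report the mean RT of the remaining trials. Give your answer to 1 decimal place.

501.1 ms

Excluded: 2645
Retained (n=8): Σ = 4009
Mean = 4009/8 = 501.1250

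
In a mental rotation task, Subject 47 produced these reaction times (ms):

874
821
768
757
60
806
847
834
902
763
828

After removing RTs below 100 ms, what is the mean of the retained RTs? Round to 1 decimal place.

820.0 ms

Excluded: 60
Retained (n=10): Σ = 8200
Mean = 8200/10 = 820.0000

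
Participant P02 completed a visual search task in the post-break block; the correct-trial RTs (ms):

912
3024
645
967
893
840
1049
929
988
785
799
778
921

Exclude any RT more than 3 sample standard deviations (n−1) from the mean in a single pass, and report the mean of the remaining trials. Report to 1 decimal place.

875.5 ms

n = 13, ΣRT = 13530, M = 1040.769
Σ(x−M)² = 4396612.31; s = √(4396612.31/12) = 605.297
Cutoffs: 1040.769 ± 3·605.297 → [-775.1, 2856.7]
Outside: 3024 → excluded.
Retained (n=12): Σ = 10506, mean = 10506/12 = 875.500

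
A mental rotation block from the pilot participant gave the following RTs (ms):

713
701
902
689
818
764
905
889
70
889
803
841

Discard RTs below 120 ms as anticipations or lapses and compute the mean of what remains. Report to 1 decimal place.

Excluded: 70
Retained (n=11): Σ = 8914
Mean = 8914/11 = 810.3636

810.4 ms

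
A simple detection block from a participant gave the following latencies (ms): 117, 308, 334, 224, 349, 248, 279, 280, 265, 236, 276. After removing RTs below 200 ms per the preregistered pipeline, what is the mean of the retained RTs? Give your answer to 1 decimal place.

Excluded: 117
Retained (n=10): Σ = 2799
Mean = 2799/10 = 279.9000

279.9 ms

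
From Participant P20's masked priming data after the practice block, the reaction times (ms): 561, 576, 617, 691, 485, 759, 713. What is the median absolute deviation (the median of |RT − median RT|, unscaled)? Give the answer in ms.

74 ms

Sorted: 485, 561, 576, 617, 691, 713, 759 → median = 617
|x − 617|: 56, 41, 0, 74, 132, 142, 96
Sorted deviations: 0, 41, 56, 74, 96, 132, 142 → MAD = 74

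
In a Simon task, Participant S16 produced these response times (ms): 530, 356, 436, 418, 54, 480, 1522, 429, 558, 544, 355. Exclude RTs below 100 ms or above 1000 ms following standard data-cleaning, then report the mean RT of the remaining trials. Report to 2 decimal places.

456.22 ms

Excluded: 54, 1522
Retained (n=9): Σ = 4106
Mean = 4106/9 = 456.2222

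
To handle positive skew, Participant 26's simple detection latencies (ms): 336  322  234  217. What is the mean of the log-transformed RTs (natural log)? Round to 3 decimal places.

5.607

ln(RT): 5.8171, 5.7746, 5.4553, 5.3799
Σ ln(RT) = 22.4269
Mean = 22.4269/4 = 5.60672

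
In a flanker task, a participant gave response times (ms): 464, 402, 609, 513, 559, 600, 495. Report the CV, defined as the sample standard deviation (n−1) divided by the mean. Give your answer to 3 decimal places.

n = 7, Σ = 3642, M = 520.2857
Σ(x−M)² = 33575.429; s = √(33575.429/6) = 74.8058
CV = 74.8058 / 520.2857 = 0.14378

0.144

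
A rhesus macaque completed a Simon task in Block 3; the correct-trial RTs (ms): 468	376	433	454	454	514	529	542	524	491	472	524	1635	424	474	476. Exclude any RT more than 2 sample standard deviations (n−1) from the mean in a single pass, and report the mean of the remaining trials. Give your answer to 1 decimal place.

477.0 ms

n = 16, ΣRT = 8790, M = 549.375
Σ(x−M)² = 1286185.75; s = √(1286185.75/15) = 292.824
Cutoffs: 549.375 ± 2·292.824 → [-36.3, 1135.0]
Outside: 1635 → excluded.
Retained (n=15): Σ = 7155, mean = 7155/15 = 477.000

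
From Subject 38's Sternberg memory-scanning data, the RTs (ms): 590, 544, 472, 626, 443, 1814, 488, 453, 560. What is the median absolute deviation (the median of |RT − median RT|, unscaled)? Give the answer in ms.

Sorted: 443, 453, 472, 488, 544, 560, 590, 626, 1814 → median = 544
|x − 544|: 46, 0, 72, 82, 101, 1270, 56, 91, 16
Sorted deviations: 0, 16, 46, 56, 72, 82, 91, 101, 1270 → MAD = 72

72 ms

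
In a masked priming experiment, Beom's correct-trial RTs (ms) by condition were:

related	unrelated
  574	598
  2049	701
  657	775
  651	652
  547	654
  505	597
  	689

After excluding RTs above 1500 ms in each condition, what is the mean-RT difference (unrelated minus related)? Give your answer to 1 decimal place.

79.8 ms

related: exclude 2049
M(related) = 2934/5 = 586.800
M(unrelated) = 4666/7 = 666.571
Difference = 666.571 − 586.800 = 79.771 ms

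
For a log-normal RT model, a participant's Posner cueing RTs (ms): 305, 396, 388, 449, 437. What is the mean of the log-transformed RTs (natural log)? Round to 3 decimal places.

5.970

ln(RT): 5.7203, 5.9814, 5.9610, 6.1070, 6.0799
Σ ln(RT) = 29.8497
Mean = 29.8497/5 = 5.96994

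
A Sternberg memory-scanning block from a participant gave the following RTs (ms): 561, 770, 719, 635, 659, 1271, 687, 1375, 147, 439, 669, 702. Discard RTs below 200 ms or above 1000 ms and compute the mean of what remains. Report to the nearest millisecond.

649 ms

Excluded: 147, 1271, 1375
Retained (n=9): Σ = 5841
Mean = 5841/9 = 649.0000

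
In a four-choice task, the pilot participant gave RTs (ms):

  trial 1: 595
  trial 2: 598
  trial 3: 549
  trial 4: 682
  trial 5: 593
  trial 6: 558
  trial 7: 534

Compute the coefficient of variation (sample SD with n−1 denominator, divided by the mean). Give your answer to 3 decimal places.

n = 7, Σ = 4109, M = 587.0000
Σ(x−M)² = 14340.000; s = √(14340.000/6) = 48.8876
CV = 48.8876 / 587.0000 = 0.08328

0.083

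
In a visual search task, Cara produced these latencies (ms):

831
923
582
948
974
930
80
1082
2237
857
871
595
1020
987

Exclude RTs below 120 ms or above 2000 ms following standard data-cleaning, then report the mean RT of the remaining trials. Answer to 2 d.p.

Excluded: 80, 2237
Retained (n=12): Σ = 10600
Mean = 10600/12 = 883.3333

883.33 ms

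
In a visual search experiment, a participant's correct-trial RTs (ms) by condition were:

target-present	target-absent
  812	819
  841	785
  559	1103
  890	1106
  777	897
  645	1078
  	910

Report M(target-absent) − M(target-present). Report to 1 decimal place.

202.9 ms

M(target-present) = 4524/6 = 754.000
M(target-absent) = 6698/7 = 956.857
Difference = 956.857 − 754.000 = 202.857 ms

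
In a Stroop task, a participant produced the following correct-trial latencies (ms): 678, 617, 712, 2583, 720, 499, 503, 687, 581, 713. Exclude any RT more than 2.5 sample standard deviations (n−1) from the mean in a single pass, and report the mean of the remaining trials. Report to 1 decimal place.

n = 10, ΣRT = 8293, M = 829.300
Σ(x−M)² = 3480130.10; s = √(3480130.10/9) = 621.837
Cutoffs: 829.300 ± 2.5·621.837 → [-725.3, 2383.9]
Outside: 2583 → excluded.
Retained (n=9): Σ = 5710, mean = 5710/9 = 634.444

634.4 ms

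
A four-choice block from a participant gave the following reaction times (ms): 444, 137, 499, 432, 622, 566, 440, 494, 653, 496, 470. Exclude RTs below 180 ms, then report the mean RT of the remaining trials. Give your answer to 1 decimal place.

Excluded: 137
Retained (n=10): Σ = 5116
Mean = 5116/10 = 511.6000

511.6 ms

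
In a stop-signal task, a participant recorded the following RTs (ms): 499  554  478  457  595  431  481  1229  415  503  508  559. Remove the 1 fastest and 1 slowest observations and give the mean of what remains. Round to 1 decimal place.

Sorted: 415, 431, 457, 478, 481, 499, 503, 508, 554, 559, 595, 1229
Drop lowest 1 (415) and highest 1 (1229)
Remaining (n=10): Σ = 5065, mean = 5065/10 = 506.500

506.5 ms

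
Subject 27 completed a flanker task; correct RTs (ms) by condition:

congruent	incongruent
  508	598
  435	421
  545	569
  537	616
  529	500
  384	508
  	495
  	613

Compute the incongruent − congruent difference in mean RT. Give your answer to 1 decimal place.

M(congruent) = 2938/6 = 489.667
M(incongruent) = 4320/8 = 540.000
Difference = 540.000 − 489.667 = 50.333 ms

50.3 ms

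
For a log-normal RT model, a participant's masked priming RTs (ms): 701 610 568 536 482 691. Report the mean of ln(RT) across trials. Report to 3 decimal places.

6.385

ln(RT): 6.5525, 6.4135, 6.3421, 6.2841, 6.1779, 6.5381
Σ ln(RT) = 38.3083
Mean = 38.3083/6 = 6.38472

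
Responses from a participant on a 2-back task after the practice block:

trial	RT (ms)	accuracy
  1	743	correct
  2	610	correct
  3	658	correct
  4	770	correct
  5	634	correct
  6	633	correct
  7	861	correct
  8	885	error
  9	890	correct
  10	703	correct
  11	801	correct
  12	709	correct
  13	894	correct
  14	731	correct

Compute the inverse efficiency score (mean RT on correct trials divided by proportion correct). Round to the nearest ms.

798 ms

Correct trials (n=13): 743, 610, 658, 770, 634, 633, 861, 890, 703, 801, 709, 894, 731
Mean correct RT = 9637/13 = 741.3077 ms
Proportion correct = 13/14
IES = 741.3077 / (13/14) = 798.331 ms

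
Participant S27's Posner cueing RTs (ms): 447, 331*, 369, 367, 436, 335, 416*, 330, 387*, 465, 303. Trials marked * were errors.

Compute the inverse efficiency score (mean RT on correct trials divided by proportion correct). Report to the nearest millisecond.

525 ms

Correct trials (n=8): 447, 369, 367, 436, 335, 330, 465, 303
Mean correct RT = 3052/8 = 381.5000 ms
Proportion correct = 8/11
IES = 381.5000 / (8/11) = 524.562 ms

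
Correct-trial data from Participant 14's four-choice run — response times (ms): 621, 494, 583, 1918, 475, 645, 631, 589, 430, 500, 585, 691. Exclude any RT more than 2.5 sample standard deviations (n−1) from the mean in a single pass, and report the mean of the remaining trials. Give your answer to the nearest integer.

n = 12, ΣRT = 8162, M = 680.167
Σ(x−M)² = 1738107.67; s = √(1738107.67/11) = 397.504
Cutoffs: 680.167 ± 2.5·397.504 → [-313.6, 1673.9]
Outside: 1918 → excluded.
Retained (n=11): Σ = 6244, mean = 6244/11 = 567.636

568 ms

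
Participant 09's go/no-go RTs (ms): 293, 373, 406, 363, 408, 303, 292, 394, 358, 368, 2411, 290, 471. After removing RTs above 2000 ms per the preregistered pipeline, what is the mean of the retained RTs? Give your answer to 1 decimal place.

Excluded: 2411
Retained (n=12): Σ = 4319
Mean = 4319/12 = 359.9167

359.9 ms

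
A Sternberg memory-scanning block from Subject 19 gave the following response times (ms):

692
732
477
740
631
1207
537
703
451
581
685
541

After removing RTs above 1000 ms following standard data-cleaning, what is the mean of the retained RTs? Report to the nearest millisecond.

615 ms

Excluded: 1207
Retained (n=11): Σ = 6770
Mean = 6770/11 = 615.4545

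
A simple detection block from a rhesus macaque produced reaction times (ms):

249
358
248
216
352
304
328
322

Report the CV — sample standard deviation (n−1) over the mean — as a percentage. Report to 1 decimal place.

17.8%

n = 8, Σ = 2377, M = 297.1250
Σ(x−M)² = 19646.875; s = √(19646.875/7) = 52.9783
CV = 52.9783 / 297.1250 = 0.17830 = 17.830%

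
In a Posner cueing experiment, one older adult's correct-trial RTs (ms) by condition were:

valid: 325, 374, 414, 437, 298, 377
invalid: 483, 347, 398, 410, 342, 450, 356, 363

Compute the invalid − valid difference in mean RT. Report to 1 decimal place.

22.8 ms

M(valid) = 2225/6 = 370.833
M(invalid) = 3149/8 = 393.625
Difference = 393.625 − 370.833 = 22.792 ms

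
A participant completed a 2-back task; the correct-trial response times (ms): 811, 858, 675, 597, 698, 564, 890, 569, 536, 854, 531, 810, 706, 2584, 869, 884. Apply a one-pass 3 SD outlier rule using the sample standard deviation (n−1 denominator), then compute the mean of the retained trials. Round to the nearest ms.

n = 16, ΣRT = 13436, M = 839.750
Σ(x−M)² = 3510981.00; s = √(3510981.00/15) = 483.803
Cutoffs: 839.750 ± 3·483.803 → [-611.7, 2291.2]
Outside: 2584 → excluded.
Retained (n=15): Σ = 10852, mean = 10852/15 = 723.467

723 ms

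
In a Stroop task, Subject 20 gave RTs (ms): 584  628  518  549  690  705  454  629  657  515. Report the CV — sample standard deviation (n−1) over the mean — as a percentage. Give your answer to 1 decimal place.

14.0%

n = 10, Σ = 5929, M = 592.9000
Σ(x−M)² = 61616.900; s = √(61616.900/9) = 82.7425
CV = 82.7425 / 592.9000 = 0.13956 = 13.956%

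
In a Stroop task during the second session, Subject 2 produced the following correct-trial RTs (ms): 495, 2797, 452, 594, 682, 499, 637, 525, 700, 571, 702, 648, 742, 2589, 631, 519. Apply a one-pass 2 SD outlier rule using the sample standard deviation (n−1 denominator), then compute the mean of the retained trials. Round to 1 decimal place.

599.8 ms

n = 16, ΣRT = 13783, M = 861.438
Σ(x−M)² = 7797455.94; s = √(7797455.94/15) = 720.993
Cutoffs: 861.438 ± 2·720.993 → [-580.5, 2303.4]
Outside: 2589, 2797 → excluded.
Retained (n=14): Σ = 8397, mean = 8397/14 = 599.786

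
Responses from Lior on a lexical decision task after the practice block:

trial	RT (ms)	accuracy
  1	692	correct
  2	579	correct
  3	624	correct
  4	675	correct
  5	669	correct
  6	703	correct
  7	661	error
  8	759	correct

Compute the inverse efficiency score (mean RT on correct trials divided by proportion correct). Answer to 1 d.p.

Correct trials (n=7): 692, 579, 624, 675, 669, 703, 759
Mean correct RT = 4701/7 = 671.5714 ms
Proportion correct = 7/8
IES = 671.5714 / (7/8) = 767.510 ms

767.5 ms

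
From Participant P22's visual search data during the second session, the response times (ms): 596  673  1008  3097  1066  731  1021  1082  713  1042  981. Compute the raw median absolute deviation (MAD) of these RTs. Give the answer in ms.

74 ms

Sorted: 596, 673, 713, 731, 981, 1008, 1021, 1042, 1066, 1082, 3097 → median = 1008
|x − 1008|: 412, 335, 0, 2089, 58, 277, 13, 74, 295, 34, 27
Sorted deviations: 0, 13, 27, 34, 58, 74, 277, 295, 335, 412, 2089 → MAD = 74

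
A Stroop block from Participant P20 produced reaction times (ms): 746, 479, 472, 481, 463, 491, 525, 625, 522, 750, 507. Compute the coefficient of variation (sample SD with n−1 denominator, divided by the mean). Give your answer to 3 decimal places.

n = 11, Σ = 6061, M = 551.0000
Σ(x−M)² = 114224.000; s = √(114224.000/10) = 106.8756
CV = 106.8756 / 551.0000 = 0.19397

0.194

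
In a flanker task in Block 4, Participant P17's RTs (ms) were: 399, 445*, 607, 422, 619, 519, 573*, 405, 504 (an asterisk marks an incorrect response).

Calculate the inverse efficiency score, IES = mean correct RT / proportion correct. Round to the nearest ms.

Correct trials (n=7): 399, 607, 422, 619, 519, 405, 504
Mean correct RT = 3475/7 = 496.4286 ms
Proportion correct = 7/9
IES = 496.4286 / (7/9) = 638.265 ms

638 ms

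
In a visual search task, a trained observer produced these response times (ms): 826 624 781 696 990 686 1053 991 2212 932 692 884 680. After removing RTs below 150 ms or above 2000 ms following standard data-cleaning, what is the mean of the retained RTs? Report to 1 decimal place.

819.6 ms

Excluded: 2212
Retained (n=12): Σ = 9835
Mean = 9835/12 = 819.5833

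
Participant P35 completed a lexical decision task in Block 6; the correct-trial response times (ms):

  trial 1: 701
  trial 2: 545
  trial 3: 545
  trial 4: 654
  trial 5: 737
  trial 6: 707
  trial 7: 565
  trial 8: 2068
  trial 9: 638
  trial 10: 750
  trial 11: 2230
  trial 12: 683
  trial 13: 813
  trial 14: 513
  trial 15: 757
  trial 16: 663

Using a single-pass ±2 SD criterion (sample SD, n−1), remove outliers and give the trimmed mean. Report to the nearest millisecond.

662 ms

n = 16, ΣRT = 13569, M = 848.062
Σ(x−M)² = 3990362.94; s = √(3990362.94/15) = 515.775
Cutoffs: 848.062 ± 2·515.775 → [-183.5, 1879.6]
Outside: 2068, 2230 → excluded.
Retained (n=14): Σ = 9271, mean = 9271/14 = 662.214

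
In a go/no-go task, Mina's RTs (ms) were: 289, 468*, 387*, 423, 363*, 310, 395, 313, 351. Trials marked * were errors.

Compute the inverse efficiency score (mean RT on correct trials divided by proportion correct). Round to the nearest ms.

520 ms

Correct trials (n=6): 289, 423, 310, 395, 313, 351
Mean correct RT = 2081/6 = 346.8333 ms
Proportion correct = 6/9
IES = 346.8333 / (6/9) = 520.250 ms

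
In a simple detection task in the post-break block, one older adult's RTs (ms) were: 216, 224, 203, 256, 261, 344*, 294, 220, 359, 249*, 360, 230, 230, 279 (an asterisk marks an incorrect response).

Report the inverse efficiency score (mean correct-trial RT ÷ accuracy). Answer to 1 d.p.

304.5 ms

Correct trials (n=12): 216, 224, 203, 256, 261, 294, 220, 359, 360, 230, 230, 279
Mean correct RT = 3132/12 = 261.0000 ms
Proportion correct = 12/14
IES = 261.0000 / (12/14) = 304.500 ms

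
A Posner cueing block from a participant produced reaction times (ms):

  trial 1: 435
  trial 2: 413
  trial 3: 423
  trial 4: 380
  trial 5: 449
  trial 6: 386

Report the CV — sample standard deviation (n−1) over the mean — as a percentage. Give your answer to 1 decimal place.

n = 6, Σ = 2486, M = 414.3333
Σ(x−M)² = 3687.333; s = √(3687.333/5) = 27.1563
CV = 27.1563 / 414.3333 = 0.06554 = 6.554%

6.6%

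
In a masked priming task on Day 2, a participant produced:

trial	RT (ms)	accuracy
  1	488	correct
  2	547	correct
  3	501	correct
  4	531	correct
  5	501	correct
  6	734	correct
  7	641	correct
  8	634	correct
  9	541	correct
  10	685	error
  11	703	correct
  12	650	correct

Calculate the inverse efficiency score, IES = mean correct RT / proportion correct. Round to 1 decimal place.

641.8 ms

Correct trials (n=11): 488, 547, 501, 531, 501, 734, 641, 634, 541, 703, 650
Mean correct RT = 6471/11 = 588.2727 ms
Proportion correct = 11/12
IES = 588.2727 / (11/12) = 641.752 ms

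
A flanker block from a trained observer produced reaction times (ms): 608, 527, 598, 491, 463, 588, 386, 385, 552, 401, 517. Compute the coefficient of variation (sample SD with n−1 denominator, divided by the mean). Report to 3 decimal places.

n = 11, Σ = 5516, M = 501.4545
Σ(x−M)² = 70182.727; s = √(70182.727/10) = 83.7751
CV = 83.7751 / 501.4545 = 0.16706

0.167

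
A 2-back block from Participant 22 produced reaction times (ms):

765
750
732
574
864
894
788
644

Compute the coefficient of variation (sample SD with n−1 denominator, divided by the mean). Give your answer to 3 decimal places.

0.140

n = 8, Σ = 6011, M = 751.3750
Σ(x−M)² = 77921.875; s = √(77921.875/7) = 105.5069
CV = 105.5069 / 751.3750 = 0.14042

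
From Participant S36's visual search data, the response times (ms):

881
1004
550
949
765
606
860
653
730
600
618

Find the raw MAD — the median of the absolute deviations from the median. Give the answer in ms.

130 ms

Sorted: 550, 600, 606, 618, 653, 730, 765, 860, 881, 949, 1004 → median = 730
|x − 730|: 151, 274, 180, 219, 35, 124, 130, 77, 0, 130, 112
Sorted deviations: 0, 35, 77, 112, 124, 130, 130, 151, 180, 219, 274 → MAD = 130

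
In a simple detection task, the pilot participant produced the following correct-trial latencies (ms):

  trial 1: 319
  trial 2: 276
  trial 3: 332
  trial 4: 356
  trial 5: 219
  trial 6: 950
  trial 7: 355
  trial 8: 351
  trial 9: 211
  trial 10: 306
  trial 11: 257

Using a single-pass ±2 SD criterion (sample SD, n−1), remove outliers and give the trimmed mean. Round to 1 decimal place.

n = 11, ΣRT = 3932, M = 357.455
Σ(x−M)² = 413278.73; s = √(413278.73/10) = 203.293
Cutoffs: 357.455 ± 2·203.293 → [-49.1, 764.0]
Outside: 950 → excluded.
Retained (n=10): Σ = 2982, mean = 2982/10 = 298.200

298.2 ms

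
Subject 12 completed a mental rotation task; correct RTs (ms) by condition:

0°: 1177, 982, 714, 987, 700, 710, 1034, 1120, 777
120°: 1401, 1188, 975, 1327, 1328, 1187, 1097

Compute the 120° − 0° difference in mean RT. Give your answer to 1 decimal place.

303.5 ms

M(0°) = 8201/9 = 911.222
M(120°) = 8503/7 = 1214.714
Difference = 1214.714 − 911.222 = 303.492 ms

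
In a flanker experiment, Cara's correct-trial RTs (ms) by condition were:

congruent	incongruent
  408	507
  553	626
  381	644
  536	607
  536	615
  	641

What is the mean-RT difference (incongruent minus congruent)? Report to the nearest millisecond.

M(congruent) = 2414/5 = 482.800
M(incongruent) = 3640/6 = 606.667
Difference = 606.667 − 482.800 = 123.867 ms

124 ms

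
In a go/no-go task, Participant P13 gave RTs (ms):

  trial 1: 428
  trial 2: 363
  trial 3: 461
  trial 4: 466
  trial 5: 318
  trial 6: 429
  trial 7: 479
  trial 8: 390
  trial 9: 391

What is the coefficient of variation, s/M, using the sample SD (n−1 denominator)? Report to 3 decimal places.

n = 9, Σ = 3725, M = 413.8889
Σ(x−M)² = 22480.889; s = √(22480.889/8) = 53.0105
CV = 53.0105 / 413.8889 = 0.12808

0.128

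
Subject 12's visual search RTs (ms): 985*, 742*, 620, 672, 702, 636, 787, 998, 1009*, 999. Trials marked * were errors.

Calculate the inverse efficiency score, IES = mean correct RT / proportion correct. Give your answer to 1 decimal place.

1104.9 ms

Correct trials (n=7): 620, 672, 702, 636, 787, 998, 999
Mean correct RT = 5414/7 = 773.4286 ms
Proportion correct = 7/10
IES = 773.4286 / (7/10) = 1104.898 ms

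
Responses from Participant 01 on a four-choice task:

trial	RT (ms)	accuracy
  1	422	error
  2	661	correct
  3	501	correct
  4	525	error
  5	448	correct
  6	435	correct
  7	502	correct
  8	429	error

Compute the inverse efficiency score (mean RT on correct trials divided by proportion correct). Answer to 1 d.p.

Correct trials (n=5): 661, 501, 448, 435, 502
Mean correct RT = 2547/5 = 509.4000 ms
Proportion correct = 5/8
IES = 509.4000 / (5/8) = 815.040 ms

815.0 ms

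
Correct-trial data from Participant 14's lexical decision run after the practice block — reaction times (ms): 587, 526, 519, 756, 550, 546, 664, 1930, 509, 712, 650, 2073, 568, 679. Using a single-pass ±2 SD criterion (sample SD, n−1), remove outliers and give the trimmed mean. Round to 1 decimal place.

605.5 ms

n = 14, ΣRT = 11269, M = 804.929
Σ(x−M)² = 3427332.93; s = √(3427332.93/13) = 513.460
Cutoffs: 804.929 ± 2·513.460 → [-222.0, 1831.8]
Outside: 1930, 2073 → excluded.
Retained (n=12): Σ = 7266, mean = 7266/12 = 605.500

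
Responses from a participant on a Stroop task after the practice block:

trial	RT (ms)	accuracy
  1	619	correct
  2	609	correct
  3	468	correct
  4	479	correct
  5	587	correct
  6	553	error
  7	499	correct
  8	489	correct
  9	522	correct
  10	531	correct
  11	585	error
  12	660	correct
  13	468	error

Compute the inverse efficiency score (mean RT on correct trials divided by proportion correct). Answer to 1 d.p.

710.2 ms

Correct trials (n=10): 619, 609, 468, 479, 587, 499, 489, 522, 531, 660
Mean correct RT = 5463/10 = 546.3000 ms
Proportion correct = 10/13
IES = 546.3000 / (10/13) = 710.190 ms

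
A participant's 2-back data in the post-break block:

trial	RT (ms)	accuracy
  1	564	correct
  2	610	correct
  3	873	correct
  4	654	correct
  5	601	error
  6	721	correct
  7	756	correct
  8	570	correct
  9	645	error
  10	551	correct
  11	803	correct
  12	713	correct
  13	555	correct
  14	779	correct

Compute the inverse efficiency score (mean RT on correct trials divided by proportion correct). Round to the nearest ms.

792 ms

Correct trials (n=12): 564, 610, 873, 654, 721, 756, 570, 551, 803, 713, 555, 779
Mean correct RT = 8149/12 = 679.0833 ms
Proportion correct = 12/14
IES = 679.0833 / (12/14) = 792.264 ms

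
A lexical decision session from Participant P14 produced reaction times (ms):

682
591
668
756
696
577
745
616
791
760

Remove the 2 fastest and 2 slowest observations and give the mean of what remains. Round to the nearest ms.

694 ms

Sorted: 577, 591, 616, 668, 682, 696, 745, 756, 760, 791
Drop lowest 2 (577, 591) and highest 2 (760, 791)
Remaining (n=6): Σ = 4163, mean = 4163/6 = 693.833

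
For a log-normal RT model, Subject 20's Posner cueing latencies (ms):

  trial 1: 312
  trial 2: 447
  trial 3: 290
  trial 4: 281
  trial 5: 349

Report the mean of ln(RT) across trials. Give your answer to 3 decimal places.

5.802

ln(RT): 5.7430, 6.1026, 5.6699, 5.6384, 5.8551
Σ ln(RT) = 29.0089
Mean = 29.0089/5 = 5.80177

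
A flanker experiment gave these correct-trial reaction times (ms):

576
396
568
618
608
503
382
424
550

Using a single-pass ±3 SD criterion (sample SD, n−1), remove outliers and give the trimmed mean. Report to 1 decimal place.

513.9 ms

n = 9, ΣRT = 4625, M = 513.889
Σ(x−M)² = 67276.89; s = √(67276.89/8) = 91.704
Cutoffs: 513.889 ± 3·91.704 → [238.8, 789.0]
No RTs fall outside the cutoffs; all 9 retained. Mean = 4625/9 = 513.889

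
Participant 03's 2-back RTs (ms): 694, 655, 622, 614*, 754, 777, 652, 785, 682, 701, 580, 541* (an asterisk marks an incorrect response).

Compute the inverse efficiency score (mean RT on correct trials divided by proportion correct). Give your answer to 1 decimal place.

828.2 ms

Correct trials (n=10): 694, 655, 622, 754, 777, 652, 785, 682, 701, 580
Mean correct RT = 6902/10 = 690.2000 ms
Proportion correct = 10/12
IES = 690.2000 / (10/12) = 828.240 ms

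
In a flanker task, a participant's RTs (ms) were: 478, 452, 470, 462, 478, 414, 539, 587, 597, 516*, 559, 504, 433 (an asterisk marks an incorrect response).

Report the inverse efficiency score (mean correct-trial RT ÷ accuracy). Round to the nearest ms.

539 ms

Correct trials (n=12): 478, 452, 470, 462, 478, 414, 539, 587, 597, 559, 504, 433
Mean correct RT = 5973/12 = 497.7500 ms
Proportion correct = 12/13
IES = 497.7500 / (12/13) = 539.229 ms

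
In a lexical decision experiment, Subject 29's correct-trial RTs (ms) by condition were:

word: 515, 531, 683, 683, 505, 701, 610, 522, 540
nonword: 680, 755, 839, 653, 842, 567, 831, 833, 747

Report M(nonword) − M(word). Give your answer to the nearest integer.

162 ms

M(word) = 5290/9 = 587.778
M(nonword) = 6747/9 = 749.667
Difference = 749.667 − 587.778 = 161.889 ms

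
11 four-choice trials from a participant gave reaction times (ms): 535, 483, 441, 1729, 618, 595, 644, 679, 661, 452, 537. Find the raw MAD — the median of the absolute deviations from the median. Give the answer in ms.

Sorted: 441, 452, 483, 535, 537, 595, 618, 644, 661, 679, 1729 → median = 595
|x − 595|: 60, 112, 154, 1134, 23, 0, 49, 84, 66, 143, 58
Sorted deviations: 0, 23, 49, 58, 60, 66, 84, 112, 143, 154, 1134 → MAD = 66

66 ms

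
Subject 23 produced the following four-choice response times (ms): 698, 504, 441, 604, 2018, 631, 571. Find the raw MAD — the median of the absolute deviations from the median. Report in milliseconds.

94 ms

Sorted: 441, 504, 571, 604, 631, 698, 2018 → median = 604
|x − 604|: 94, 100, 163, 0, 1414, 27, 33
Sorted deviations: 0, 27, 33, 94, 100, 163, 1414 → MAD = 94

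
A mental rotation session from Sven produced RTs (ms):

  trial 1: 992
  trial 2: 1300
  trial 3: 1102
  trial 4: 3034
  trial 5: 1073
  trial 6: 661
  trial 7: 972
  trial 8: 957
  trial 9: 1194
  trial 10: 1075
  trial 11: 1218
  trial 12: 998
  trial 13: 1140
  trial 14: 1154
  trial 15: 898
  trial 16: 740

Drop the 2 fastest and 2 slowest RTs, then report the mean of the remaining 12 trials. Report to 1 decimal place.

1064.4 ms

Sorted: 661, 740, 898, 957, 972, 992, 998, 1073, 1075, 1102, 1140, 1154, 1194, 1218, 1300, 3034
Drop lowest 2 (661, 740) and highest 2 (1300, 3034)
Remaining (n=12): Σ = 12773, mean = 12773/12 = 1064.417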